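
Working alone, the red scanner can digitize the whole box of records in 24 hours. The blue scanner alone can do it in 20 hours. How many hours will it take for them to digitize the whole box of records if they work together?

120/11 hours

Combined rate: 1/24 + 1/20 = (5 + 6)/120 = 11/120 per hour.
Time = 1 ÷ (11/120) = 120/11 hours.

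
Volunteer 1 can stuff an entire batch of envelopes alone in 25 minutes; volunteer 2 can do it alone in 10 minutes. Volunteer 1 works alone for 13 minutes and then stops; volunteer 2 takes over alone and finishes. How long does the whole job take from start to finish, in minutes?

89/5 minutes

In 13 minutes volunteer 1 does 13/25 of the job, leaving 12/25.
Volunteer 2 works at 1/10 per minute, so finishing takes 12/25 ÷ 1/10 = 24/5 minutes.
Total time = 13 + 24/5 = 89/5 minutes.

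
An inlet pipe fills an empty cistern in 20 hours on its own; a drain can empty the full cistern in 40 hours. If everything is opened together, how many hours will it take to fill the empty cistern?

40 hours

Net rate = 1/20 − 1/40 = (2 − 1)/40 = 1/40 per hour.
Filling time = 1 ÷ (1/40) = 40 hours.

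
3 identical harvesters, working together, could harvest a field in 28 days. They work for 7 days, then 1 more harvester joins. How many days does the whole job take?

91/4 days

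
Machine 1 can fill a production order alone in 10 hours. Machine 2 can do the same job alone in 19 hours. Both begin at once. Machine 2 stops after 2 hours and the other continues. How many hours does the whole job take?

In the first 2 hours the combined rate is 29/190, so 29/95 of the job is done, leaving 66/95.
After Machine 2 leaves the rate is 1/10 per hour; the remaining 66/95 takes 132/19 hours.
Total = 2 + 132/19 = 170/19 hours.

170/19 hours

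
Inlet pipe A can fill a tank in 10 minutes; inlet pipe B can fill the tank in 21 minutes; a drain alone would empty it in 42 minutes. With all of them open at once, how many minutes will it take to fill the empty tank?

105/13 minutes

Net rate = 1/10 + 1/21 − 1/42 = (21 + 10 − 5)/210 = 26/210 = 13/105 per minute.
Filling time = 1 ÷ (13/105) = 105/13 minutes.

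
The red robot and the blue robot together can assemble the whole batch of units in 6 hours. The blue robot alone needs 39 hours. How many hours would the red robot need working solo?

Combined rate is 1/6 per hour.
Known contribution: 1/39 per hour.
So the red robot's rate is 1/6 − 1/39 = 11/78, meaning 78/11 hours alone.

78/11 hours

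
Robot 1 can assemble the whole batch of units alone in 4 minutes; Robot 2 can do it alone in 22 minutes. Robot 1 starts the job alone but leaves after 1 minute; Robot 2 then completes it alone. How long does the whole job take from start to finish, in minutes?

In 1 minute Robot 1 does 1/4 of the job, leaving 3/4.
Robot 2 works at 1/22 per minute, so finishing takes 3/4 ÷ 1/22 = 33/2 minutes.
Total time = 1 + 33/2 = 35/2 minutes.

35/2 minutes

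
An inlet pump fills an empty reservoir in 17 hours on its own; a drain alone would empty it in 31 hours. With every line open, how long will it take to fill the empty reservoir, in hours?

Net rate = 1/17 − 1/31 = (31 − 17)/527 = 14/527 per hour.
Filling time = 1 ÷ (14/527) = 527/14 hours.

527/14 hours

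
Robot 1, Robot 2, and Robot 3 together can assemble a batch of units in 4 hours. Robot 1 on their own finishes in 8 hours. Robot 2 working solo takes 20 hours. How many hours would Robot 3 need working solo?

Combined rate is 1/4 per hour.
Known contribution: 1/8 + 1/20 = (5 + 2)/40 = 7/40 per hour.
So Robot 3's rate is 1/4 − 7/40 = 3/40, meaning 40/3 hours alone.

40/3 hours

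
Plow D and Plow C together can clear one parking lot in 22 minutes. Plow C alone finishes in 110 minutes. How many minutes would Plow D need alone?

55/2 minutes

Combined rate is 1/22 per minute.
Known contribution: 1/110 per minute.
So Plow D's rate is 1/22 − 1/110 = 2/55, meaning 55/2 minutes alone.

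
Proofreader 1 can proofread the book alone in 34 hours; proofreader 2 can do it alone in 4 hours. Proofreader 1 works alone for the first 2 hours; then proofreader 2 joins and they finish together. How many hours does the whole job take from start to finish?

102/19 hours

In 2 hours proofreader 1 does 2/34 = 1/17 of the job, leaving 16/17.
Proofreader 1 and proofreader 2 together work at 19/68 per hour, so finishing takes 16/17 ÷ 19/68 = 64/19 hours.
Total time = 2 + 64/19 = 102/19 hours.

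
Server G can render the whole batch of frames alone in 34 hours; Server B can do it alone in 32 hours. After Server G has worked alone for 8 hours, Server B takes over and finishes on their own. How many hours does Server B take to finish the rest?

416/17 hours

In 8 hours Server G does 8/34 = 4/17 of the job, leaving 13/17.
Server B works at 1/32 per hour, so finishing takes 13/17 ÷ 1/32 = 416/17 hours.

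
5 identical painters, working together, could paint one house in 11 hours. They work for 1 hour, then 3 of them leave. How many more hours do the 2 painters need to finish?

One painter does 1/55 of the job per hour.
After 1 hour with 5 painters, 1/11 is done (10/11 left).
With 2 painters the rate is 2/55, so the rest takes 10/11 ÷ 2/55 = 25 hours.

25 hours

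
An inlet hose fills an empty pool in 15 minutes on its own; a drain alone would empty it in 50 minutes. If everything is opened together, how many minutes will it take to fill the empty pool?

150/7 minutes

Net rate = 1/15 − 1/50 = (10 − 3)/150 = 7/150 per minute.
Filling time = 1 ÷ (7/150) = 150/7 minutes.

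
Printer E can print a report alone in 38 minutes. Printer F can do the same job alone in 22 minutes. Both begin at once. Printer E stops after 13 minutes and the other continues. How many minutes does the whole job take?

275/19 minutes

In the first 13 minutes the combined rate is 15/209, so 195/209 of the job is done, leaving 14/209.
After printer E leaves the rate is 1/22 per minute; the remaining 14/209 takes 28/19 minutes.
Total = 13 + 28/19 = 275/19 minutes.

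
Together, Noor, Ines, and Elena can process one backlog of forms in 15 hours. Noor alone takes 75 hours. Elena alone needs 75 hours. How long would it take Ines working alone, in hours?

25 hours

Combined rate is 1/15 per hour.
Known contribution: 1/75 + 1/75 = (1 + 1)/75 = 2/75 per hour.
So Ines's rate is 1/15 − 2/75 = 1/25, meaning 25 hours alone.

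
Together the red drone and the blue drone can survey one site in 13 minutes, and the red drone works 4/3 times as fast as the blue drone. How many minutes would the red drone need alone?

91/4 minutes

Let the blue drone's rate be r; then the red drone's rate is (4/3)r, so together (4/3 + 1)r = (7/3)r = 1/13.
Thus r = 3/91 per minute.
The blue drone alone: 91/3 minutes; the red drone alone: 91/4 minutes.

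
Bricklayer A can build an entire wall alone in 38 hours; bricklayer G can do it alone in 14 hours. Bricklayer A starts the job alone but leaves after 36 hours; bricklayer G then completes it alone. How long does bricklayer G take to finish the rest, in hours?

In 36 hours bricklayer A does 36/38 = 18/19 of the job, leaving 1/19.
Bricklayer G works at 1/14 per hour, so finishing takes 1/19 ÷ 1/14 = 14/19 hours.

14/19 hours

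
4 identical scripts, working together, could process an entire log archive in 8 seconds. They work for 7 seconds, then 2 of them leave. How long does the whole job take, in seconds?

One script does 1/32 of the job per second.
After 7 seconds with 4 scripts, 7/8 is done (1/8 left).
With 2 scripts the rate is 2/32 = 1/16, so the rest takes 1/8 ÷ 1/16 = 2 seconds.
Total = 7 + 2 = 9 seconds.

9 seconds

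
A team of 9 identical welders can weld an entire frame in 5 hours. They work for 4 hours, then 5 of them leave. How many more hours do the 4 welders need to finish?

9/4 hours

One welder does 1/45 of the job per hour.
After 4 hours with 9 welders, 4/5 is done (1/5 left).
With 4 welders the rate is 4/45, so the rest takes 1/5 ÷ 4/45 = 9/4 hours.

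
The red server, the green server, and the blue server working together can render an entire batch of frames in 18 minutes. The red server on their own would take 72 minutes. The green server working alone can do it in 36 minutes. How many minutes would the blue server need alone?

Combined rate is 1/18 per minute.
Known contribution: 1/72 + 1/36 = (1 + 2)/72 = 3/72 = 1/24 per minute.
So the blue server's rate is 1/18 − 1/24 = 1/72, meaning 72 minutes alone.

72 minutes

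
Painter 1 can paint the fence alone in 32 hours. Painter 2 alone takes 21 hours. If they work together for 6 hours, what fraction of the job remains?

Combined rate: 1/32 + 1/21 = (21 + 32)/672 = 53/672 per hour.
In 6 hours they complete 6·53/672 = 53/112 of the job.
So 59/112 remains.

59/112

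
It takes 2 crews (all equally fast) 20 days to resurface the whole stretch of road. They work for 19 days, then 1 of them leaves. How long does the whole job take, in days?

One crew does 1/40 of the job per day.
After 19 days with 2 crews, 19/20 is done (1/20 left).
With 1 crew the rate is 1/40, so the rest takes 1/20 ÷ 1/40 = 2 days.
Total = 19 + 2 = 21 days.

21 days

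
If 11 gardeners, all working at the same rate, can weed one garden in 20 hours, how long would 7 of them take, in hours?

Total work is 11·20 = 220 gardener-hours.
With 7 gardeners: 220/7 hours.

220/7 hours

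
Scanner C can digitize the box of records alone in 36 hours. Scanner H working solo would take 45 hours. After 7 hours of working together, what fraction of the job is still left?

13/20

Combined rate: 1/36 + 1/45 = (5 + 4)/180 = 9/180 = 1/20 per hour.
In 7 hours they complete 7·1/20 = 7/20 of the job.
So 13/20 remains.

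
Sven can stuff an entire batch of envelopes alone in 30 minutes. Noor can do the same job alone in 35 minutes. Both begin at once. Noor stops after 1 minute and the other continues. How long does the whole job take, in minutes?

204/7 minutes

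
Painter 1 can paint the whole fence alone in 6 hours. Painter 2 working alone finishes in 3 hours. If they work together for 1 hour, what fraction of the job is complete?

1/2

Combined rate: 1/6 + 1/3 = (1 + 2)/6 = 3/6 = 1/2 per hour.
In 1 hour they complete 1·1/2 = 1/2 of the job.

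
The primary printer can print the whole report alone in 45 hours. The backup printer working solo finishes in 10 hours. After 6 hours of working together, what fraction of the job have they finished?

Combined rate: 1/45 + 1/10 = (2 + 9)/90 = 11/90 per hour.
In 6 hours they complete 6·11/90 = 11/15 of the job.

11/15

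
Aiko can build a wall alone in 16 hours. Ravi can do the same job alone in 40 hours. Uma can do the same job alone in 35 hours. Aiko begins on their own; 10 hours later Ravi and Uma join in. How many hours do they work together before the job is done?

In the first 10 hours Aiko alone does 10/16 = 5/8 of the job, leaving 3/8.
Once everyone is working, combined rate: 1/16 + 1/40 + 1/35 = (35 + 14 + 16)/560 = 65/560 = 13/112 per hour.
Remaining 3/8 at 13/112 per hour takes 42/13 hours.

42/13 hours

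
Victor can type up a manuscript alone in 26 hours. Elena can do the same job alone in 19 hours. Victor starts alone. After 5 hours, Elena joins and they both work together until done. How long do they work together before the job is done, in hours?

In the first 5 hours Victor alone does 5/26 of the job, leaving 21/26.
Once everyone is working, combined rate: 1/26 + 1/19 = (19 + 26)/494 = 45/494 per hour.
Remaining 21/26 at 45/494 per hour takes 133/15 hours.

133/15 hours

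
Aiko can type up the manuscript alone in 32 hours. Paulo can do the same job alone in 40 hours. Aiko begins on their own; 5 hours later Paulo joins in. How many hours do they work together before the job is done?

15 hours

In the first 5 hours Aiko alone does 5/32 of the job, leaving 27/32.
Once everyone is working, combined rate: 1/32 + 1/40 = (5 + 4)/160 = 9/160 per hour.
Remaining 27/32 at 9/160 per hour takes 15 hours.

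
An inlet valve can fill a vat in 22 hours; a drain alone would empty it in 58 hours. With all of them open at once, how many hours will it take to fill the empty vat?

Net rate = 1/22 − 1/58 = (29 − 11)/638 = 18/638 = 9/319 per hour.
Filling time = 1 ÷ (9/319) = 319/9 hours.

319/9 hours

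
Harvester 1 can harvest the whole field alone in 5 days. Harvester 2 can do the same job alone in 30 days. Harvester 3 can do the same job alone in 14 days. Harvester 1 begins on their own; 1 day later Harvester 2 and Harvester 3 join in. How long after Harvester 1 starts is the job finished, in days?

In the first 1 day Harvester 1 alone does 1/5 of the job, leaving 4/5.
Once everyone is working, combined rate: 1/5 + 1/30 + 1/14 = (42 + 7 + 15)/210 = 64/210 = 32/105 per day.
Remaining 4/5 at 32/105 per day takes 21/8 days.
Total from the start = 1 + 21/8 = 29/8 days.

29/8 days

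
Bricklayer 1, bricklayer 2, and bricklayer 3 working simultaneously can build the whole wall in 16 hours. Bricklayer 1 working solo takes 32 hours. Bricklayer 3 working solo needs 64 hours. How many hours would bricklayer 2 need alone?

Combined rate is 1/16 per hour.
Known contribution: 1/32 + 1/64 = (2 + 1)/64 = 3/64 per hour.
So bricklayer 2's rate is 1/16 − 3/64 = 1/64, meaning 64 hours alone.

64 hours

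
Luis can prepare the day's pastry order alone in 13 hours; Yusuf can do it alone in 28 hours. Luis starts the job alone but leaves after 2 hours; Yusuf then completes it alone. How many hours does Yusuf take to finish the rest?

308/13 hours

In 2 hours Luis does 2/13 of the job, leaving 11/13.
Yusuf works at 1/28 per hour, so finishing takes 11/13 ÷ 1/28 = 308/13 hours.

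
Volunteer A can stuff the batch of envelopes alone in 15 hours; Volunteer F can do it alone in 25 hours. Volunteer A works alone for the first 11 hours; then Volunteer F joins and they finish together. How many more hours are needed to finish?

5/2 hours

In 11 hours Volunteer A does 11/15 of the job, leaving 4/15.
Volunteer A and Volunteer F together work at 8/75 per hour, so finishing takes 4/15 ÷ 8/75 = 5/2 hours.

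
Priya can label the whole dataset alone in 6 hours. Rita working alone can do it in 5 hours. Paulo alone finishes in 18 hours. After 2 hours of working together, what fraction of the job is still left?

7/45

Combined rate: 1/6 + 1/5 + 1/18 = (15 + 18 + 5)/90 = 38/90 = 19/45 per hour.
In 2 hours they complete 2·19/45 = 38/45 of the job.
So 7/45 remains.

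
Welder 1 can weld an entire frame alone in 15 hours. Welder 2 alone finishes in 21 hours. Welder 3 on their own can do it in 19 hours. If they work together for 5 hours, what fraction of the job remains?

Combined rate: 1/15 + 1/21 + 1/19 = (133 + 95 + 105)/1995 = 333/1995 = 111/665 per hour.
In 5 hours they complete 5·111/665 = 111/133 of the job.
So 22/133 remains.

22/133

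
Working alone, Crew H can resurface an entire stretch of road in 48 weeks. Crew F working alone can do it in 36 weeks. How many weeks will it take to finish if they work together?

144/7 weeks

With two workers the combined time is the product over the sum: 48·36/(48+36) = 1728/84 = 144/7 weeks.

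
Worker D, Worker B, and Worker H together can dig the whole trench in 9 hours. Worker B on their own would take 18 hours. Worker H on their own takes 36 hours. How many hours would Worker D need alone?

Combined rate is 1/9 per hour.
Known contribution: 1/18 + 1/36 = (2 + 1)/36 = 3/36 = 1/12 per hour.
So Worker D's rate is 1/9 − 1/12 = 1/36, meaning 36 hours alone.

36 hours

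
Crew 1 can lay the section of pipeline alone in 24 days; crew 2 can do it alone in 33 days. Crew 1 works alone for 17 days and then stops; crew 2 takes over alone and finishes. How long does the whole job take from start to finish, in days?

In 17 days crew 1 does 17/24 of the job, leaving 7/24.
Crew 2 works at 1/33 per day, so finishing takes 7/24 ÷ 1/33 = 77/8 days.
Total time = 17 + 77/8 = 213/8 days.

213/8 days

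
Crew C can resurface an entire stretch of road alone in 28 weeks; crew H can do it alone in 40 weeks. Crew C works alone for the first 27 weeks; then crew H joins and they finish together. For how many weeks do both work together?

In 27 weeks crew C does 27/28 of the job, leaving 1/28.
Crew C and crew H together work at 17/280 per week, so finishing takes 1/28 ÷ 17/280 = 10/17 weeks.

10/17 weeks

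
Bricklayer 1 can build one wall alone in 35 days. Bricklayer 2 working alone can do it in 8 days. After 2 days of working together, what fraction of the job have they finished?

43/140

Combined rate: 1/35 + 1/8 = (8 + 35)/280 = 43/280 per day.
In 2 days they complete 2·43/280 = 43/140 of the job.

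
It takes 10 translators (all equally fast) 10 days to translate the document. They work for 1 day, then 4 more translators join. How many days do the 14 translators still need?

45/7 days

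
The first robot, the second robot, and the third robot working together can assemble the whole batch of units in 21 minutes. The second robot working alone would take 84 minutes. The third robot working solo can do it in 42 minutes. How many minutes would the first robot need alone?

Combined rate is 1/21 per minute.
Known contribution: 1/84 + 1/42 = (1 + 2)/84 = 3/84 = 1/28 per minute.
So the first robot's rate is 1/21 − 1/28 = 1/84, meaning 84 minutes alone.

84 minutes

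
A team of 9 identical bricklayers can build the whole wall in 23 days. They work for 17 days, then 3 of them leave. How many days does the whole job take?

One bricklayer does 1/207 of the job per day.
After 17 days with 9 bricklayers, 17/23 is done (6/23 left).
With 6 bricklayers the rate is 6/207 = 2/69, so the rest takes 6/23 ÷ 2/69 = 9 days.
Total = 17 + 9 = 26 days.

26 days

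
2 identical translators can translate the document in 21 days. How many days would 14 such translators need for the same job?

Total work is 2·21 = 42 translator-days.
With 14 translators: 42/14 = 3 days.

3 days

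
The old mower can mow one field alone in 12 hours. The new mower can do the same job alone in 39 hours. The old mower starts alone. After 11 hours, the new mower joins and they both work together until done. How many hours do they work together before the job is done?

13/17 hours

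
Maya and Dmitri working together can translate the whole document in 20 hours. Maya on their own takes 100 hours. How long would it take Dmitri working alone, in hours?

25 hours

Combined rate is 1/20 per hour.
Known contribution: 1/100 per hour.
So Dmitri's rate is 1/20 − 1/100 = 1/25, meaning 25 hours alone.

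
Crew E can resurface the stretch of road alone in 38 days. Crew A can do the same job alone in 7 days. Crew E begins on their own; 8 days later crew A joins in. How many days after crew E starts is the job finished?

38/3 days

In the first 8 days crew E alone does 8/38 = 4/19 of the job, leaving 15/19.
Once everyone is working, combined rate: 1/38 + 1/7 = (7 + 38)/266 = 45/266 per day.
Remaining 15/19 at 45/266 per day takes 14/3 days.
Total from the start = 8 + 14/3 = 38/3 days.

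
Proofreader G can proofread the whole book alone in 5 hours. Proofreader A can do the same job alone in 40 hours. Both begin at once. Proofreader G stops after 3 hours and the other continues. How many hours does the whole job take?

16 hours

In the first 3 hours the combined rate is 9/40, so 27/40 of the job is done, leaving 13/40.
After Proofreader G leaves the rate is 1/40 per hour; the remaining 13/40 takes 13 hours.
Total = 3 + 13 = 16 hours.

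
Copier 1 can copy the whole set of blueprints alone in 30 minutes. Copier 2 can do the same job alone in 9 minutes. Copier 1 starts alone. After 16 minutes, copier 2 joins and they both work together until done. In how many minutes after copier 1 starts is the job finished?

In the first 16 minutes copier 1 alone does 16/30 = 8/15 of the job, leaving 7/15.
Once everyone is working, combined rate: 1/30 + 1/9 = (3 + 10)/90 = 13/90 per minute.
Remaining 7/15 at 13/90 per minute takes 42/13 minutes.
Total from the start = 16 + 42/13 = 250/13 minutes.

250/13 minutes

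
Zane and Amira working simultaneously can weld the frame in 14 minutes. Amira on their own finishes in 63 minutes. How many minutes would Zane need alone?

18 minutes

Combined rate is 1/14 per minute.
Known contribution: 1/63 per minute.
So Zane's rate is 1/14 − 1/63 = 1/18, meaning 18 minutes alone.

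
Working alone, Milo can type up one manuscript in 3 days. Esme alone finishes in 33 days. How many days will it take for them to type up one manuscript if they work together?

11/4 days

Combined rate: 1/3 + 1/33 = (11 + 1)/33 = 12/33 = 4/11 per day.
Time = 1 ÷ (4/11) = 11/4 days.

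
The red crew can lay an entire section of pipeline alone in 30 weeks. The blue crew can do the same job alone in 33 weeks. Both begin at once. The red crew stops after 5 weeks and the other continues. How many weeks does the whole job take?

55/2 weeks

In the first 5 weeks the combined rate is 7/110, so 7/22 of the job is done, leaving 15/22.
After the red crew leaves the rate is 1/33 per week; the remaining 15/22 takes 45/2 weeks.
Total = 5 + 45/2 = 55/2 weeks.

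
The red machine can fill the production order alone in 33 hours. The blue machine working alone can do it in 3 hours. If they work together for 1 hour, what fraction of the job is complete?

Combined rate: 1/33 + 1/3 = (1 + 11)/33 = 12/33 = 4/11 per hour.
In 1 hour they complete 1·4/11 = 4/11 of the job.

4/11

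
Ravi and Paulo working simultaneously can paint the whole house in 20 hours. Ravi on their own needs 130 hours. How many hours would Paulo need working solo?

Combined rate is 1/20 per hour.
Known contribution: 1/130 per hour.
So Paulo's rate is 1/20 − 1/130 = 11/260, meaning 260/11 hours alone.

260/11 hours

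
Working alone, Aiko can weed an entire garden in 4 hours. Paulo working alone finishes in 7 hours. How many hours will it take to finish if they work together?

28/11 hours

Combined rate: 1/4 + 1/7 = (7 + 4)/28 = 11/28 per hour.
Time = 1 ÷ (11/28) = 28/11 hours.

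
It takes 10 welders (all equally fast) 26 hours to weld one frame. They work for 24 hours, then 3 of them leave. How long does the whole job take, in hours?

188/7 hours

One welder does 1/260 of the job per hour.
After 24 hours with 10 welders, 12/13 is done (1/13 left).
With 7 welders the rate is 7/260, so the rest takes 1/13 ÷ 7/260 = 20/7 hours.
Total = 24 + 20/7 = 188/7 hours.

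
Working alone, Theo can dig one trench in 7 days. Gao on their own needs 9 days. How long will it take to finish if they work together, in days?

63/16 days

With two workers the combined time is the product over the sum: 7·9/(7+9) = 63/16 days.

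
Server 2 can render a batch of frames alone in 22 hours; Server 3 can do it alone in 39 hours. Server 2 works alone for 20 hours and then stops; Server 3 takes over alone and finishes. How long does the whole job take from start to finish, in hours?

259/11 hours

In 20 hours Server 2 does 20/22 = 10/11 of the job, leaving 1/11.
Server 3 works at 1/39 per hour, so finishing takes 1/11 ÷ 1/39 = 39/11 hours.
Total time = 20 + 39/11 = 259/11 hours.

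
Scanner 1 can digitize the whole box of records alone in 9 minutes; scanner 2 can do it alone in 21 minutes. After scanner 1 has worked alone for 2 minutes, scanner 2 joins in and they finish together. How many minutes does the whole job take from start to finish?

69/10 minutes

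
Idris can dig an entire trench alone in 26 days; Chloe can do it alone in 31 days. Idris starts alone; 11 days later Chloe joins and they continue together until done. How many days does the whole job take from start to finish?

In 11 days Idris does 11/26 of the job, leaving 15/26.
Idris and Chloe together work at 57/806 per day, so finishing takes 15/26 ÷ 57/806 = 155/19 days.
Total time = 11 + 155/19 = 364/19 days.

364/19 days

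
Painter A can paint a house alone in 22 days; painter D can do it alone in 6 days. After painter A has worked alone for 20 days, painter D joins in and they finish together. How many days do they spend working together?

In 20 days painter A does 20/22 = 10/11 of the job, leaving 1/11.
Painter A and painter D together work at 7/33 per day, so finishing takes 1/11 ÷ 7/33 = 3/7 days.

3/7 days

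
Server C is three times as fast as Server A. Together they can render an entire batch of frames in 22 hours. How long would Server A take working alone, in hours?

Let Server A's rate be r; then Server C's rate is 3r, so together (3 + 1)r = 4r = 1/22.
Thus r = 1/88 per hour.
Server A alone: 88 hours; Server C alone: 88/3 hours.

88 hours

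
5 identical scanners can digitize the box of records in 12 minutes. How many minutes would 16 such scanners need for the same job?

15/4 minutes

Total work is 5·12 = 60 scanner-minutes.
With 16 scanners: 60/16 = 15/4 minutes.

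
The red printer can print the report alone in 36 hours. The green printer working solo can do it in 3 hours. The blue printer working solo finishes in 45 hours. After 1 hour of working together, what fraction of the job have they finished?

Combined rate: 1/36 + 1/3 + 1/45 = (5 + 60 + 4)/180 = 69/180 = 23/60 per hour.
In 1 hour they complete 1·23/60 = 23/60 of the job.

23/60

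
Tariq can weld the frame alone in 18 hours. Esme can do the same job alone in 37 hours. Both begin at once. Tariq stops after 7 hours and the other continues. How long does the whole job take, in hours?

407/18 hours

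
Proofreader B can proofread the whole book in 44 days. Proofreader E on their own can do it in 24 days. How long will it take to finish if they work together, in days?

264/17 days

With two workers the combined time is the product over the sum: 44·24/(44+24) = 1056/68 = 264/17 days.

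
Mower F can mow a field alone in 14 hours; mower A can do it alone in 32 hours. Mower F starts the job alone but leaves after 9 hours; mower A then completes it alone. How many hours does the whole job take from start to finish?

143/7 hours

In 9 hours mower F does 9/14 of the job, leaving 5/14.
Mower A works at 1/32 per hour, so finishing takes 5/14 ÷ 1/32 = 80/7 hours.
Total time = 9 + 80/7 = 143/7 hours.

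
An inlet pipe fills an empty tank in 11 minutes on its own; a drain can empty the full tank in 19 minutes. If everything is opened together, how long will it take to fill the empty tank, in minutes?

209/8 minutes

Net rate = 1/11 − 1/19 = (19 − 11)/209 = 8/209 per minute.
Filling time = 1 ÷ (8/209) = 209/8 minutes.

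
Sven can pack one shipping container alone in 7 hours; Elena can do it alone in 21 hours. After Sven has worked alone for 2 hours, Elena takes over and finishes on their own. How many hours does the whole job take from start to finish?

17 hours

In 2 hours Sven does 2/7 of the job, leaving 5/7.
Elena works at 1/21 per hour, so finishing takes 5/7 ÷ 1/21 = 15 hours.
Total time = 2 + 15 = 17 hours.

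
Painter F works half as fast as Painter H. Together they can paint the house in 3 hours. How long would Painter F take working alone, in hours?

9 hours

Let Painter H's rate be r; then Painter F's rate is (1/2)r, so together (1/2 + 1)r = (3/2)r = 1/3.
Thus r = 2/9 per hour.
Painter H alone: 9/2 hours; Painter F alone: 9 hours.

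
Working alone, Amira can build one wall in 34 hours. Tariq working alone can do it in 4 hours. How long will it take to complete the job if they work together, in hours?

With two workers the combined time is the product over the sum: 34·4/(34+4) = 136/38 = 68/19 hours.

68/19 hours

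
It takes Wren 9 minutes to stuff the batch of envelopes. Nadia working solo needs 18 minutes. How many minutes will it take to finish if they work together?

Combined rate: 1/9 + 1/18 = (2 + 1)/18 = 3/18 = 1/6 per minute.
Time = 1 ÷ (1/6) = 6 minutes.

6 minutes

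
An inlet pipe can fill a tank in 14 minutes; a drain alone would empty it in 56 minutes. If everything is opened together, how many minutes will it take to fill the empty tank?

Net rate = 1/14 − 1/56 = (4 − 1)/56 = 3/56 per minute.
Filling time = 1 ÷ (3/56) = 56/3 minutes.

56/3 minutes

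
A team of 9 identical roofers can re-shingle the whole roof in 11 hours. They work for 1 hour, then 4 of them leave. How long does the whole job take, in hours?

One roofer does 1/99 of the job per hour.
After 1 hour with 9 roofers, 1/11 is done (10/11 left).
With 5 roofers the rate is 5/99, so the rest takes 10/11 ÷ 5/99 = 18 hours.
Total = 1 + 18 = 19 hours.

19 hours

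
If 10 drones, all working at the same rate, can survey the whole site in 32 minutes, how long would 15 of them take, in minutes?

64/3 minutes

Total work is 10·32 = 320 drone-minutes.
With 15 drones: 320/15 = 64/3 minutes.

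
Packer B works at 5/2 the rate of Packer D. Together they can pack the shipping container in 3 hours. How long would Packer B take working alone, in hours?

Let Packer D's rate be r; then Packer B's rate is (5/2)r, so together (5/2 + 1)r = (7/2)r = 1/3.
Thus r = 2/21 per hour.
Packer D alone: 21/2 hours; Packer B alone: 21/5 hours.

21/5 hours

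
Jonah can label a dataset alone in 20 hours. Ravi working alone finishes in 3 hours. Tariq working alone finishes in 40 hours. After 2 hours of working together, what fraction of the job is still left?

11/60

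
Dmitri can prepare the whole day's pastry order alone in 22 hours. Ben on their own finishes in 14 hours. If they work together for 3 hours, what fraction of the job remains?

50/77

Combined rate: 1/22 + 1/14 = (7 + 11)/154 = 18/154 = 9/77 per hour.
In 3 hours they complete 3·9/77 = 27/77 of the job.
So 50/77 remains.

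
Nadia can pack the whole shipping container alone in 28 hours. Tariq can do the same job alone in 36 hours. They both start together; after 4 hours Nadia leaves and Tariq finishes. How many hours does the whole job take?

216/7 hours

In the first 4 hours the combined rate is 4/63, so 16/63 of the job is done, leaving 47/63.
After Nadia leaves the rate is 1/36 per hour; the remaining 47/63 takes 188/7 hours.
Total = 4 + 188/7 = 216/7 hours.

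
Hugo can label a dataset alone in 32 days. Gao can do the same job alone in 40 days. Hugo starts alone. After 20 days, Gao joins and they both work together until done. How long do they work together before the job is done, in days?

20/3 days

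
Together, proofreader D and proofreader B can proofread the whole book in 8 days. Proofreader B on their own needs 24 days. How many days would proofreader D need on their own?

Combined rate is 1/8 per day.
Known contribution: 1/24 per day.
So proofreader D's rate is 1/8 − 1/24 = 1/12, meaning 12 days alone.

12 days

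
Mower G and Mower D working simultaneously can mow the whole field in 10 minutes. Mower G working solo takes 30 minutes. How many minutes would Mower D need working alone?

15 minutes

Combined rate is 1/10 per minute.
Known contribution: 1/30 per minute.
So Mower D's rate is 1/10 − 1/30 = 1/15, meaning 15 minutes alone.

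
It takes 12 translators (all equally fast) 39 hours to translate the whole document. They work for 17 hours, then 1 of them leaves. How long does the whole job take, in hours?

One translator does 1/468 of the job per hour.
After 17 hours with 12 translators, 17/39 is done (22/39 left).
With 11 translators the rate is 11/468, so the rest takes 22/39 ÷ 11/468 = 24 hours.
Total = 17 + 24 = 41 hours.

41 hours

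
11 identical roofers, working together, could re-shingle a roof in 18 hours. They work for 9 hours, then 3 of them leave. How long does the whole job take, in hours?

171/8 hours

One roofer does 1/198 of the job per hour.
After 9 hours with 11 roofers, 1/2 is done (1/2 left).
With 8 roofers the rate is 8/198 = 4/99, so the rest takes 1/2 ÷ 4/99 = 99/8 hours.
Total = 9 + 99/8 = 171/8 hours.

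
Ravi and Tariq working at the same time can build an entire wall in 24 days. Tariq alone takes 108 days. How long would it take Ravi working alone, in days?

Combined rate is 1/24 per day.
Known contribution: 1/108 per day.
So Ravi's rate is 1/24 − 1/108 = 7/216, meaning 216/7 days alone.

216/7 days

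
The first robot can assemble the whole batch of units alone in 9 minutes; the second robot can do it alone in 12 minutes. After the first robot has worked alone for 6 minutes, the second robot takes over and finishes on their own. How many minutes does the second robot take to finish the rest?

4 minutes

In 6 minutes the first robot does 6/9 = 2/3 of the job, leaving 1/3.
The second robot works at 1/12 per minute, so finishing takes 1/3 ÷ 1/12 = 4 minutes.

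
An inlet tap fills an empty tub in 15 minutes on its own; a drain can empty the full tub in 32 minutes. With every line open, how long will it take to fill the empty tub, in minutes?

480/17 minutes

Net rate = 1/15 − 1/32 = (32 − 15)/480 = 17/480 per minute.
Filling time = 1 ÷ (17/480) = 480/17 minutes.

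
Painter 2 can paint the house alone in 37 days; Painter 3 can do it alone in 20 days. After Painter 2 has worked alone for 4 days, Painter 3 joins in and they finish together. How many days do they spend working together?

220/19 days

In 4 days Painter 2 does 4/37 of the job, leaving 33/37.
Painter 2 and Painter 3 together work at 57/740 per day, so finishing takes 33/37 ÷ 57/740 = 220/19 days.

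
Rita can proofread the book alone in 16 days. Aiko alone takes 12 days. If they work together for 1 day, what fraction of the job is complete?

7/48

Combined rate: 1/16 + 1/12 = (3 + 4)/48 = 7/48 per day.
In 1 day they complete 1·7/48 = 7/48 of the job.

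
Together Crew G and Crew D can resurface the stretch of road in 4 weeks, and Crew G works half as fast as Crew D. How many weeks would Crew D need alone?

6 weeks

Let Crew D's rate be r; then Crew G's rate is (1/2)r, so together (1/2 + 1)r = (3/2)r = 1/4.
Thus r = 1/6 per week.
Crew D alone: 6 weeks; Crew G alone: 12 weeks.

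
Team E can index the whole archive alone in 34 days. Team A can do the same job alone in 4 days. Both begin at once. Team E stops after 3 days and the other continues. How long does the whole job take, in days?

62/17 days

In the first 3 days the combined rate is 19/68, so 57/68 of the job is done, leaving 11/68.
After Team E leaves the rate is 1/4 per day; the remaining 11/68 takes 11/17 days.
Total = 3 + 11/17 = 62/17 days.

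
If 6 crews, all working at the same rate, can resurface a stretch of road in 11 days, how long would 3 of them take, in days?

22 days

Total work is 6·11 = 66 crew-days.
With 3 crews: 66/3 = 22 days.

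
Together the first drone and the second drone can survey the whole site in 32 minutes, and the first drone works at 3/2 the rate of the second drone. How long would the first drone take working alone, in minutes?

Let the second drone's rate be r; then the first drone's rate is (3/2)r, so together (3/2 + 1)r = (5/2)r = 1/32.
Thus r = 1/80 per minute.
The second drone alone: 80 minutes; the first drone alone: 160/3 minutes.

160/3 minutes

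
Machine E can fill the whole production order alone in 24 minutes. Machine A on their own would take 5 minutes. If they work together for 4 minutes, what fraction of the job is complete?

29/30

Combined rate: 1/24 + 1/5 = (5 + 24)/120 = 29/120 per minute.
In 4 minutes they complete 4·29/120 = 29/30 of the job.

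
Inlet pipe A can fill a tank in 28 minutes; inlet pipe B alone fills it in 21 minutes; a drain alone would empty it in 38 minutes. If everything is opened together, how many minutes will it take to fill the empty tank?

Net rate = 1/28 + 1/21 − 1/38 = (57 + 76 − 42)/1596 = 91/1596 = 13/228 per minute.
Filling time = 1 ÷ (13/228) = 228/13 minutes.

228/13 minutes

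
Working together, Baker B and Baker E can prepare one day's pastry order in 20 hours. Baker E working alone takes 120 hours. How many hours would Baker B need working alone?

Combined rate is 1/20 per hour.
Known contribution: 1/120 per hour.
So Baker B's rate is 1/20 − 1/120 = 1/24, meaning 24 hours alone.

24 hours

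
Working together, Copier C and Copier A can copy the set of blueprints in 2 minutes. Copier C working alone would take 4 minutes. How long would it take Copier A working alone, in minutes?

Combined rate is 1/2 per minute.
Known contribution: 1/4 per minute.
So Copier A's rate is 1/2 − 1/4 = 1/4, meaning 4 minutes alone.

4 minutes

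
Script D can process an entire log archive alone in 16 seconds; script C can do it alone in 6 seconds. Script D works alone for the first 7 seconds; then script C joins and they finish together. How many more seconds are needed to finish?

27/11 seconds

In 7 seconds script D does 7/16 of the job, leaving 9/16.
Script D and script C together work at 11/48 per second, so finishing takes 9/16 ÷ 11/48 = 27/11 seconds.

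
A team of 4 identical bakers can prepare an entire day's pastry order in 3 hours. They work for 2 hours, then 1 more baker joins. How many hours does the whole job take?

One baker does 1/12 of the job per hour.
After 2 hours with 4 bakers, 2/3 is done (1/3 left).
With 5 bakers the rate is 5/12, so the rest takes 1/3 ÷ 5/12 = 4/5 hours.
Total = 2 + 4/5 = 14/5 hours.

14/5 hours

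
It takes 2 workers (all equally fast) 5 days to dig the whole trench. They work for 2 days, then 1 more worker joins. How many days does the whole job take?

One worker does 1/10 of the job per day.
After 2 days with 2 workers, 2/5 is done (3/5 left).
With 3 workers the rate is 3/10, so the rest takes 3/5 ÷ 3/10 = 2 days.
Total = 2 + 2 = 4 days.

4 days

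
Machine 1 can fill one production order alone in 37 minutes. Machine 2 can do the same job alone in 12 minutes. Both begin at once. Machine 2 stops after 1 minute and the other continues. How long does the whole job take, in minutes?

407/12 minutes

In the first 1 minute the combined rate is 49/444, so 49/444 of the job is done, leaving 395/444.
After machine 2 leaves the rate is 1/37 per minute; the remaining 395/444 takes 395/12 minutes.
Total = 1 + 395/12 = 407/12 minutes.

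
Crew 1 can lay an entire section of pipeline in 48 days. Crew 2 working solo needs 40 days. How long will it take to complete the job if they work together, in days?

Combined rate: 1/48 + 1/40 = (5 + 6)/240 = 11/240 per day.
Time = 1 ÷ (11/240) = 240/11 days.

240/11 days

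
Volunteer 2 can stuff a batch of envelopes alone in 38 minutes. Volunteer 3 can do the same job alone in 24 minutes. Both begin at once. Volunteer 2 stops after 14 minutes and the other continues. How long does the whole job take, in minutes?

288/19 minutes

In the first 14 minutes the combined rate is 31/456, so 217/228 of the job is done, leaving 11/228.
After Volunteer 2 leaves the rate is 1/24 per minute; the remaining 11/228 takes 22/19 minutes.
Total = 14 + 22/19 = 288/19 minutes.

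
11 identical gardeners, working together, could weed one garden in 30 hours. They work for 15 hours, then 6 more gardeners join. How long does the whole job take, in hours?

One gardener does 1/330 of the job per hour.
After 15 hours with 11 gardeners, 1/2 is done (1/2 left).
With 17 gardeners the rate is 17/330, so the rest takes 1/2 ÷ 17/330 = 165/17 hours.
Total = 15 + 165/17 = 420/17 hours.

420/17 hours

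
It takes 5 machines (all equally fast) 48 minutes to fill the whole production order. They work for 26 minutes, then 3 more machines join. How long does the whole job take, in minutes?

159/4 minutes

One machine does 1/240 of the job per minute.
After 26 minutes with 5 machines, 13/24 is done (11/24 left).
With 8 machines the rate is 8/240 = 1/30, so the rest takes 11/24 ÷ 1/30 = 55/4 minutes.
Total = 26 + 55/4 = 159/4 minutes.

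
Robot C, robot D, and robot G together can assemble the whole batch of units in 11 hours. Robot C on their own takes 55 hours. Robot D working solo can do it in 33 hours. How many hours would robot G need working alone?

165/7 hours

Combined rate is 1/11 per hour.
Known contribution: 1/55 + 1/33 = (3 + 5)/165 = 8/165 per hour.
So robot G's rate is 1/11 − 8/165 = 7/165, meaning 165/7 hours alone.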